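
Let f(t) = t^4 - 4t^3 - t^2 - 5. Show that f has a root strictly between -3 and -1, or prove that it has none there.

f(-3) = 175 and f(-1) = -1, which have opposite signs.
Since f is a polynomial it is continuous on [-3, -1].
By the Intermediate Value Theorem f must vanish at some point of (-3, -1).

Yes, f has a root in the interval.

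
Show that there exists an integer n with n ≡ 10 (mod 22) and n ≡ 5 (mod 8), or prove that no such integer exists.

gcd(22, 8) = 2. If n ≡ 10 (mod 22) and n ≡ 5 (mod 8), then n ≡ 10 (mod 2) and n ≡ 5 (mod 2).
But 10 mod 2 = 0 while 5 mod 2 = 1, a contradiction.
So no integer satisfies both congruences.

No, no such integer exists.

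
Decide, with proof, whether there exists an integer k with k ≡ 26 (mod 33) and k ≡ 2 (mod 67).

Since 33 and 67 share no common factor, CRT says the pair of congruences has a solution (unique mod 2211).
Any solution of the first congruence is k = 26 + 33t; substituting into the second, 33t ≡ 2 − 26 ≡ 43 (mod 67).
Note 33·65 = 2145 ≡ 1 (mod 67) (as 2145 − 1 = 32·67), so 33⁻¹ ≡ 65.
Therefore t ≡ 65·43 = 2795 ≡ 48 (mod 67).
Taking t = 48 gives k = 26 + 33·48 = 1610.
Check: 1610 mod 33 = 26, 1610 mod 67 = 2. ✓

k = 1610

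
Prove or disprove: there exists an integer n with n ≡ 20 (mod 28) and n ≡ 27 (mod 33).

The moduli 28 and 33 are coprime, so by the Chinese Remainder Theorem a unique solution modulo 924 exists.
Write n = 20 + 28t and require 20 + 28t ≡ 27 (mod 33), i.e. 28t ≡ 7 (mod 33).
To invert 28 modulo 33: 33 = 1·28 + 5, 28 = 5·5 + 3, 5 = 1·3 + 2, 3 = 1·2 + 1, 2 = 2·1 + 0, and unwinding, 1 = 3 − 1·2 = 3 − (5 − 1·3) = −5 + 2·3 = −5 + 2·(28 − 5·5) = 2·28 − 11·5 = 2·28 − 11·(33 − 1·28) = −11·33 + 13·28. Thus 28⁻¹ ≡ 13 (mod 33).
Multiplying by 13: t ≡ 13·7 = 91 ≡ 25 (mod 33).
With t = 25: n = 20 + 28·25 = 720.
Check: 720 mod 28 = 20, 720 mod 33 = 27. ✓

n = 720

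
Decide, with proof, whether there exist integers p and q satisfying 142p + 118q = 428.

p = 8, q = -6

gcd(142, 118) = 2, and 2 divides 428, so integer solutions exist.
Dividing through by 2 reduces the equation to 71p + 59q = 214.
Euclidean algorithm: 71 = 1·59 + 12, 59 = 4·12 + 11, 12 = 1·11 + 1, 11 = 11·1 + 0.
Back-substituting, 1 = 12 − 1·11 = 12 − (59 − 4·12) = −59 + 5·12 = −59 + 5·(71 − 1·59) = 5·71 − 6·59; that is, 71·5 + 59·(-6) = 1.
Times 214: 71·1070 + 59·(-1284) = 214, so (1070, -1284) solves it.
Shifting by a multiple of (59, −71) keeps it a solution: p = 1070 − 18·59 = 8, q = -1284 + 18·71 = -6.
Indeed 142·8 + 118·(-6) = 1136 − 708 = 428.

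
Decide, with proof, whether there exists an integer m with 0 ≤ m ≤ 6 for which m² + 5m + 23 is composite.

The values for m = 0, 1, …, 6 are 23, 29, 37, 47, 59, 73, 89, and each of these is prime.
So no value in the range makes the expression composite.

No such integer m in that range exists.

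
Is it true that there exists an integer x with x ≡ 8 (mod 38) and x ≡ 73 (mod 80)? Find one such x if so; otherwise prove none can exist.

Both moduli are multiples of 2 = gcd(38, 80), so any solution would satisfy x ≡ 8 and x ≡ 73 modulo 2 simultaneously.
But 8 mod 2 = 0 while 73 mod 2 = 1, a contradiction.
So no integer satisfies both congruences.

There is no such integer.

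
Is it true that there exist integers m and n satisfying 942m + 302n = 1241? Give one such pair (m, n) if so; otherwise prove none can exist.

There are no such integers.

gcd(942, 302) = 2, so every integer of the form 942m + 302n is a multiple of 2.
But 1241 = 2·620 + 1, so 2 ∤ 1241.
Therefore 942m + 302n = 1241 has no solution in integers.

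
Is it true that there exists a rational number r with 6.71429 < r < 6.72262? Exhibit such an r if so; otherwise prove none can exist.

Scale by 18: the interval becomes (120.85722, 121.00716), which contains the integer 121.
Dividing back, 6.71429 < 121/18 < 6.72262, and 121/18 is rational.

r = 121/18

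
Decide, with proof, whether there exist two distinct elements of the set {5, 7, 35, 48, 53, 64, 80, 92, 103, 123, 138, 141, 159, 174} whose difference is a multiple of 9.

35 mod 9 = 8 and 53 mod 9 = 8, so 53 − 35 = 18 = 2·9.

Yes: 35 and 53.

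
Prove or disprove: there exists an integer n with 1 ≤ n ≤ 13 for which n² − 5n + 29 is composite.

n = 9

At n = 9: 9² − 5·9 + 29 = 65 = 5·13, which is composite.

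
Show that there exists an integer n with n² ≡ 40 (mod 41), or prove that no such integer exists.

n = 32 works: 32² = 1024, and 1024 − 40 = 984 = 24·41.

n = 32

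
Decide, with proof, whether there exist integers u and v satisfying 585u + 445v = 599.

Both 585 and 445 are divisible by gcd(585, 445) = 5, hence so is any combination 585u + 445v.
However 599 leaves remainder 4 on division by 5.
So the equation is unsolvable over ℤ.

There are no such integers.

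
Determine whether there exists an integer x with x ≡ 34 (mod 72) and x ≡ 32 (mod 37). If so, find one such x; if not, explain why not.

x = 106

gcd(72, 37) = 1, so the Chinese Remainder Theorem guarantees exactly one residue class mod 2664 satisfying both.
Write x = 34 + 72t and require 34 + 72t ≡ 32 (mod 37), i.e. 72t ≡ 35 (mod 37).
72 ≡ 35 (mod 37), so this reads 35t ≡ 35 (mod 37). Since 35·18 = 630 = 17·37 + 1, the inverse of 35 mod 37 is 18.
Multiplying by 18: t ≡ 18·35 = 630 ≡ 1 (mod 37).
Taking t = 1 gives x = 34 + 72·1 = 106.
Check: 106 mod 72 = 34, 106 mod 37 = 32. ✓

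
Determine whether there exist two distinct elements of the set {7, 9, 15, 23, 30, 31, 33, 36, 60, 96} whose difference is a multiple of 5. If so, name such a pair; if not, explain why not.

Reduce each element mod 5: 7↦2, 9↦4, 15↦0, 23↦3, 30↦0, 31↦1, 33↦3, 36↦1, 60↦0, 96↦1. The residue 0 repeats (at 15 and 30), and 30 − 15 = 15 = 3·5.

Yes: 15 and 30.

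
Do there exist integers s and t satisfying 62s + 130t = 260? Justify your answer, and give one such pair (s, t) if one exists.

s = 0, t = 2

gcd(62, 130) = 2, and 2 divides 260, so integer solutions exist.
Dividing through by 2 reduces the equation to 31s + 65t = 130.
Euclidean algorithm: 65 = 2·31 + 3, 31 = 10·3 + 1, 3 = 3·1 + 0.
Unwinding: 1 = 31 − 10·3 = 31 − 10·(65 − 2·31) = −10·65 + 21·31, i.e. 31·21 + 65·(-10) = 1.
Multiplying through by 130: s = 21·130 = 2730, t = (-10)·130 = -1300 is a solution.
Shifting by a multiple of (65, −31) keeps it a solution: s = 2730 − 42·65 = 0, t = -1300 + 42·31 = 2.
Indeed 62·0 + 130·2 = 0 + 260 = 260.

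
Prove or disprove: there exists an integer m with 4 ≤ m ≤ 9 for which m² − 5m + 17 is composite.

There is no such integer m in that range.

The values for m = 4, 5, …, 9 are 13, 17, 23, 31, 41, 53, and each of these is prime.
So no value in the range makes the expression composite.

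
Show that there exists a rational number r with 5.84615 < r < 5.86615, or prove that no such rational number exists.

r = 41/7

Scale by 7: the interval becomes (40.92305, 41.06305), which contains the integer 41.
Dividing back, 5.84615 < 41/7 < 5.86615, and 41/7 is rational.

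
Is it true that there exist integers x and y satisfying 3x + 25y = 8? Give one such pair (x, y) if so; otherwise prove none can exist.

x = 11, y = -1

3 and 25 are coprime, so 3x + 25y ranges over all of ℤ.
Euclidean algorithm: 25 = 8·3 + 1, 3 = 3·1 + 0.
Back-substituting, 1 = 25 − 8·3; that is, 3·(-8) + 25·1 = 1.
Multiplying through by 8: x = (-8)·8 = -64, y = 1·8 = 8 is a solution.
The general solution is x = -64 + 25k, y = 8 − 3k; taking k = 3 gives the smaller pair x = 11, y = -1.
Indeed 3·11 + 25·(-1) = 33 − 25 = 8.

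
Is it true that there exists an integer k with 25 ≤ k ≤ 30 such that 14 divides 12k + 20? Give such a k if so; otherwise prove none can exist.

At k = 25, 12·25 + 20 = 320 ≡ 12 (mod 14), and each step in k adds 12, giving residues 12, 10, 8, 6, 4, 2 for k = 25, 26, …, 30.
Since 0 is absent from this list, 14 ∤ 12k + 20 for every k with 25 ≤ k ≤ 30.

No such integer k in that range exists.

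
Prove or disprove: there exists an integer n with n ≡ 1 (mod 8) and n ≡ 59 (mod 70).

n = 129

The moduli are not coprime: gcd(8, 70) = 2. Compatibility requires 2 ∣ (59 − 1) = 58, which holds, so solutions exist.
Write n = 1 + 8t. Then 8t ≡ 59 − 1 ≡ 58 (mod 70); dividing through by 2 gives 4t ≡ 29 (mod 35).
To invert 4 modulo 35: 35 = 8·4 + 3, 4 = 1·3 + 1, 3 = 3·1 + 0, and unwinding, 1 = 4 − 1·3 = 4 − (35 − 8·4) = −35 + 9·4. Thus 4⁻¹ ≡ 9 (mod 35).
Therefore t ≡ 9·29 = 261 ≡ 16 (mod 35).
Then n = 1 + 8·16 = 129.
Indeed 129 ≡ 1 (mod 8) and 129 ≡ 59 (mod 70).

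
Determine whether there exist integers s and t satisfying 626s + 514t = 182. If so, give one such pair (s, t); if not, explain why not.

Every value of 626s + 514t is a multiple of gcd(626, 514) = 2; since 2 ∣ 182, solutions exist.
Dividing through by 2 reduces the equation to 313s + 257t = 91.
Run the Euclidean algorithm on 313 and 257: 313 = 1·257 + 56, 257 = 4·56 + 33, 56 = 1·33 + 23, 33 = 1·23 + 10, 23 = 2·10 + 3, 10 = 3·3 + 1, 3 = 3·1 + 0.
Back-substituting, 1 = 10 − 3·3 = 10 − 3·(23 − 2·10) = −3·23 + 7·10 = −3·23 + 7·(33 − 1·23) = 7·33 − 10·23 = 7·33 − 10·(56 − 1·33) = −10·56 + 17·33 = −10·56 + 17·(257 − 4·56) = 17·257 − 78·56 = 17·257 − 78·(313 − 1·257) = −78·313 + 95·257; that is, 313·(-78) + 257·95 = 1.
Times 91: 313·(-7098) + 257·8645 = 91, so (-7098, 8645) solves it.
Adding 28·257 to s and subtracting 28·313 from t gives the tidier solution (98, -119).
Indeed 626·98 + 514·(-119) = 61348 − 61166 = 182.

s = 98, t = -119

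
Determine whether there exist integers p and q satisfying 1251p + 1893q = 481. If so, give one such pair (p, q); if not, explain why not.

Any value of 1251p + 1893q is a multiple of gcd(1251, 1893) = 3.
But 481 = 3·160 + 1, so 3 ∤ 481.
So the equation is unsolvable over ℤ.

No such integers exist.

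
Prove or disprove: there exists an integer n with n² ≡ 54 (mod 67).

Take n = 11. Then 11² = 121 = 1·67 + 54, so 11² ≡ 54 (mod 67).

n = 11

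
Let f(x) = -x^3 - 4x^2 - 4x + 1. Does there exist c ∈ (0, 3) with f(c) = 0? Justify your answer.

Such a root exists.

f(0) = 1 and f(3) = -74, which have opposite signs.
f is continuous everywhere (it is a polynomial), in particular on [0, 3].
By the Intermediate Value Theorem f must vanish at some point of (0, 3).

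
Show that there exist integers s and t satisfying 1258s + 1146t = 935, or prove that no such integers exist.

Both 1258 and 1146 are divisible by gcd(1258, 1146) = 2, hence so is any combination 1258s + 1146t.
But 935 is not a multiple of 2 (it leaves remainder 1).
Therefore 1258s + 1146t = 935 has no solution in integers.

No, no such integers exist.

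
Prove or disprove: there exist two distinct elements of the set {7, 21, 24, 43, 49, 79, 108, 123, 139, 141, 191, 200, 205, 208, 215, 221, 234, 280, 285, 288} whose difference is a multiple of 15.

21 and 141 are such a pair.

Both 21 and 141 leave remainder 6 on division by 15; their difference 120 = 8·15 is a multiple of 15.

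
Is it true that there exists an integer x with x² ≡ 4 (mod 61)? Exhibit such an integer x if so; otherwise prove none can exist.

Take x = 2. Then 2² = 4, and since 0 ≤ 4 < 61 this is already reduced: 2² ≡ 4 (mod 61).

x = 2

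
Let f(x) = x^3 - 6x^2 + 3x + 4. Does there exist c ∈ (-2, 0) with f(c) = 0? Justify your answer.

Such a root exists.

f(-2) = -34 and f(0) = 4, which have opposite signs.
f is continuous everywhere (it is a polynomial), in particular on [-2, 0].
By the Intermediate Value Theorem f must vanish at some point of (-2, 0).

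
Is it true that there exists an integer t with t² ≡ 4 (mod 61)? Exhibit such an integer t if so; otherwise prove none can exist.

t = 2

Take t = 2. Then 2² = 4, and since 0 ≤ 4 < 61 this is already reduced: 2² ≡ 4 (mod 61).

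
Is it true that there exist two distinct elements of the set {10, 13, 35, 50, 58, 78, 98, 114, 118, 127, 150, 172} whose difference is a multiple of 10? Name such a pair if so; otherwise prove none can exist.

10 mod 10 = 0 and 50 mod 10 = 0, so 50 − 10 = 40 = 4·10.

Yes: 10 and 50.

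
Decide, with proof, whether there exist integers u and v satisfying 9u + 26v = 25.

Since gcd(9, 26) = 1, every integer is an integer combination of 9 and 26.
Euclidean algorithm: 26 = 2·9 + 8, 9 = 1·8 + 1, 8 = 8·1 + 0.
Unwinding: 1 = 9 − 1·8 = 9 − (26 − 2·9) = −26 + 3·9, i.e. 9·3 + 26·(-1) = 1.
Times 25: 9·75 + 26·(-25) = 25, so (75, -25) solves it.
Subtracting 2·26 from u and adding 2·9 to v gives the tidier solution (23, -7).
Check: 9·23 + 26·(-7) = 207 − 182 = 25. ✓

u = 23, v = -7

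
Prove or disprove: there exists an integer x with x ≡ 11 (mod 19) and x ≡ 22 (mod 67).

Since 19 and 67 share no common factor, CRT says the pair of congruences has a solution (unique mod 1273).
Any solution of the first congruence is x = 11 + 19t; substituting into the second, 19t ≡ 22 − 11 ≡ 11 (mod 67).
Since 19·60 = 1140 = 17·67 + 1, the inverse of 19 mod 67 is 60.
Therefore t ≡ 60·11 = 660 ≡ 57 (mod 67).
Taking t = 57 gives x = 11 + 19·57 = 1094.
Indeed 1094 ≡ 11 (mod 19) and 1094 ≡ 22 (mod 67).

x = 1094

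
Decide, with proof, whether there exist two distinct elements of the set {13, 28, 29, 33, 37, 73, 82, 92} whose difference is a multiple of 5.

The pair (13, 28) works.

Reduce each element mod 5: 13↦3, 28↦3, 29↦4, 33↦3, 37↦2, 73↦3, 82↦2, 92↦2. The residue 3 repeats (at 13 and 28), and 28 − 13 = 15 = 3·5.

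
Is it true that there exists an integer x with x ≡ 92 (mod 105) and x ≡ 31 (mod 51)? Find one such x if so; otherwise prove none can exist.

No such integer exists.

Both moduli are multiples of 3 = gcd(105, 51), so any solution would satisfy x ≡ 92 and x ≡ 31 modulo 3 simultaneously.
These are incompatible: 92 − 31 = 61 is not divisible by 3.
So no integer satisfies both congruences.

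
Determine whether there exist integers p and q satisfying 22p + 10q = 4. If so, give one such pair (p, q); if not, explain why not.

Every value of 22p + 10q is a multiple of gcd(22, 10) = 2; since 2 ∣ 4, solutions exist.
Dividing through by 2 reduces the equation to 11p + 5q = 2.
Euclidean algorithm: 11 = 2·5 + 1, 5 = 5·1 + 0.
Working back up the chain: 1 = 11 − 2·5. So 11·1 + 5·(-2) = 1.
Times 2: 11·2 + 5·(-4) = 2, so (2, -4) solves it.
Check: 22·2 + 10·(-4) = 44 − 40 = 4. ✓

p = 2, q = -4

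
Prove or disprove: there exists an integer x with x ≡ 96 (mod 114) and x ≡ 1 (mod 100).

No such integer exists.

gcd(114, 100) = 2. If x ≡ 96 (mod 114) and x ≡ 1 (mod 100), then x ≡ 96 (mod 2) and x ≡ 1 (mod 2).
These are incompatible: 96 − 1 = 95 is not divisible by 2.
Therefore no such x exists.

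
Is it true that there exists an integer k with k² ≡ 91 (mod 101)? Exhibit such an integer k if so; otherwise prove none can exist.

Apply Euler's criterion with the prime 101: 91 is a quadratic residue iff 91^50 ≡ 1 (mod 101), and a non-residue iff it is ≡ −1.
Squaring successively (mod 101): 91^2 = 8281 ≡ 100; 91^4 ≡ 100² = 10000 ≡ 1; 91^8 ≡ 1² = 1 ≡ 1; 91^16 ≡ 1² = 1 ≡ 1; 91^32 ≡ 1² = 1 ≡ 1.
Since 50 = 32 + 16 + 2, 91^50 ≡ 1 · 1 · 100; multiplying out mod 101: 1·1 = 1 ≡ 1, then 1·100 = 100 ≡ 100. Thus 91^50 ≡ 100 ≡ −1 (mod 101).
By Euler's criterion 91 is a quadratic non-residue mod 101: no k satisfies k² ≡ 91 (mod 101).

No, no such integer exists.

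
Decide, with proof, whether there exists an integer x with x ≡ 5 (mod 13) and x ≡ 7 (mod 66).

The moduli 13 and 66 are coprime, so by the Chinese Remainder Theorem a unique solution modulo 858 exists.
Write x = 5 + 13t and require 5 + 13t ≡ 7 (mod 66), i.e. 13t ≡ 2 (mod 66).
To invert 13 modulo 66: 66 = 5·13 + 1, 13 = 13·1 + 0, and unwinding, 1 = 66 − 5·13. Thus 13⁻¹ ≡ -5 ≡ 61 (mod 66).
Therefore t ≡ 61·2 = 122 ≡ 56 (mod 66).
Taking t = 56 gives x = 5 + 13·56 = 733.
Check: 733 mod 13 = 5, 733 mod 66 = 7. ✓

x = 733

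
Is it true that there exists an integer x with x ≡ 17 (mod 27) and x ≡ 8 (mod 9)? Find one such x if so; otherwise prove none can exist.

gcd(27, 9) = 9. A simultaneous solution exists iff 17 ≡ 8 (mod 9); here 17 mod 9 = 8 = 8 mod 9, so it does.
In fact x = 17 itself already satisfies 17 mod 9 = 8.
Check: 17 mod 27 = 17, 17 mod 9 = 8. ✓

x = 17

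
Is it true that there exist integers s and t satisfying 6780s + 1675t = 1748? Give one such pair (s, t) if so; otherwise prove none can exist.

Any value of 6780s + 1675t is a multiple of gcd(6780, 1675) = 5.
But 1748 = 5·349 + 3, so 5 ∤ 1748.
So the equation is unsolvable over ℤ.

There are no such integers.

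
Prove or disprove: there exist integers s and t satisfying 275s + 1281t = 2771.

Since gcd(275, 1281) = 1, every integer is an integer combination of 275 and 1281.
Euclidean algorithm: 1281 = 4·275 + 181, 275 = 1·181 + 94, 181 = 1·94 + 87, 94 = 1·87 + 7, 87 = 12·7 + 3, 7 = 2·3 + 1, 3 = 3·1 + 0.
Unwinding: 1 = 7 − 2·3 = 7 − 2·(87 − 12·7) = −2·87 + 25·7 = −2·87 + 25·(94 − 1·87) = 25·94 − 27·87 = 25·94 − 27·(181 − 1·94) = −27·181 + 52·94 = −27·181 + 52·(275 − 1·181) = 52·275 − 79·181 = 52·275 − 79·(1281 − 4·275) = −79·1281 + 368·275, i.e. 275·368 + 1281·(-79) = 1.
Times 2771: 275·1019728 + 1281·(-218909) = 2771, so (1019728, -218909) solves it.
The general solution is s = 1019728 + 1281k, t = -218909 − 275k; taking k = -796 gives the smaller pair s = 52, t = -9.
Check: 275·52 + 1281·(-9) = 14300 − 11529 = 2771. ✓

s = 52, t = -9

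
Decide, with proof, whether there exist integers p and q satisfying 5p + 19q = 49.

Since gcd(5, 19) = 1, every integer is an integer combination of 5 and 19.
Euclidean algorithm: 19 = 3·5 + 4, 5 = 1·4 + 1, 4 = 4·1 + 0.
Working back up the chain: 1 = 5 − 1·4 = 5 − (19 − 3·5) = −19 + 4·5. So 5·4 + 19·(-1) = 1.
Multiplying through by 49: p = 4·49 = 196, q = (-1)·49 = -49 is a solution.
Subtracting 10·19 from p and adding 10·5 to q gives the tidier solution (6, 1).
Check: 5·6 + 19·1 = 30 + 19 = 49. ✓

p = 6, q = 1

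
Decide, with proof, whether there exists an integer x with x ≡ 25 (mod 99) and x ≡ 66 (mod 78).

Both moduli are multiples of 3 = gcd(99, 78), so any solution would satisfy x ≡ 25 and x ≡ 66 modulo 3 simultaneously.
These are incompatible: 25 − 66 = -41 is not divisible by 3.
Hence the system has no solution.

There is no such integer.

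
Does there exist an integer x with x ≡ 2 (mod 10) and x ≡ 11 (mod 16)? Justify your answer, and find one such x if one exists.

There is no such integer.

gcd(10, 16) = 2. If x ≡ 2 (mod 10) and x ≡ 11 (mod 16), then x ≡ 2 (mod 2) and x ≡ 11 (mod 2).
These are incompatible: 2 − 11 = -9 is not divisible by 2.
So no integer satisfies both congruences.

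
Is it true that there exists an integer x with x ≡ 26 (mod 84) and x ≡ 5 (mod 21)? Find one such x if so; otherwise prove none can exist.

The moduli are not coprime: gcd(84, 21) = 21. Compatibility requires 21 ∣ (5 − 26) = -21, which holds, so solutions exist.
In fact x = 26 itself already satisfies 26 mod 21 = 5.
Check: 26 mod 84 = 26, 26 mod 21 = 5. ✓

x = 26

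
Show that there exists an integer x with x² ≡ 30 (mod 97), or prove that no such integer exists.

97 is prime, so by Euler's criterion 30 is a square mod 97 iff 30^((97−1)/2) = 30^48 ≡ 1 (mod 97).
Repeated squaring mod 97: 30^2 = 900 ≡ 27; 30^4 ≡ 27² = 729 ≡ 50; 30^8 ≡ 50² = 2500 ≡ 75; 30^16 ≡ 75² = 5625 ≡ 96; 30^32 ≡ 96² = 9216 ≡ 1.
Since 48 = 32 + 16, 30^48 ≡ 1 · 96; multiplying out mod 97: 1·96 = 96 ≡ 96. Thus 30^48 ≡ 96 ≡ −1 (mod 97).
By Euler's criterion 30 is a quadratic non-residue mod 97: no x satisfies x² ≡ 30 (mod 97).

No, no such integer exists.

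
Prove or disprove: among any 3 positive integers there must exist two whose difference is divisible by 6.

No, the set {2, 3, 4} is a counterexample.

Try 3 consecutive integers, 2, 3, 4. Their remainders mod 6 are 2, 3, 4 — pairwise different, as any 3 ≤ 6 consecutive integers have distinct residues.
The differences between them range over 1, …, 2, none of which is divisible by 6.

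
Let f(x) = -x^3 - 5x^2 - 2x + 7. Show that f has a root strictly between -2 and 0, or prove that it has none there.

f(-2) = -1 and f(0) = 7, which have opposite signs.
f is continuous everywhere (it is a polynomial), in particular on [-2, 0].
By the Intermediate Value Theorem f must vanish at some point of (-2, 0).

Such a root exists.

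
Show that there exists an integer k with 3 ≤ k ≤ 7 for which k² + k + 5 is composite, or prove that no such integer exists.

k = 5

At k = 5: 5² + 5 + 5 = 35 = 5·7, which is composite.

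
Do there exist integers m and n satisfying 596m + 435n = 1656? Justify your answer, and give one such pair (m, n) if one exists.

m = 321, n = -436

Since gcd(596, 435) = 1, every integer is an integer combination of 596 and 435.
Euclidean algorithm: 596 = 1·435 + 161, 435 = 2·161 + 113, 161 = 1·113 + 48, 113 = 2·48 + 17, 48 = 2·17 + 14, 17 = 1·14 + 3, 14 = 4·3 + 2, 3 = 1·2 + 1, 2 = 2·1 + 0.
Back-substituting, 1 = 3 − 1·2 = 3 − (14 − 4·3) = −14 + 5·3 = −14 + 5·(17 − 1·14) = 5·17 − 6·14 = 5·17 − 6·(48 − 2·17) = −6·48 + 17·17 = −6·48 + 17·(113 − 2·48) = 17·113 − 40·48 = 17·113 − 40·(161 − 1·113) = −40·161 + 57·113 = −40·161 + 57·(435 − 2·161) = 57·435 − 154·161 = 57·435 − 154·(596 − 1·435) = −154·596 + 211·435; that is, 596·(-154) + 435·211 = 1.
Scaling by 1656 gives the particular solution (m, n) = (-255024, 349416).
The general solution is m = -255024 + 435k, n = 349416 − 596k; taking k = 587 gives the smaller pair m = 321, n = -436.
Indeed 596·321 + 435·(-436) = 191316 − 189660 = 1656.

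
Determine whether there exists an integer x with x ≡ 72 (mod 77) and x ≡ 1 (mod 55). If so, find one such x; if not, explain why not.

No, no such integer exists.

Both moduli are multiples of 11 = gcd(77, 55), so any solution would satisfy x ≡ 72 and x ≡ 1 modulo 11 simultaneously.
However 72 ≡ 6 and 1 ≡ 1 (mod 11), and 6 ≠ 1.
So no integer satisfies both congruences.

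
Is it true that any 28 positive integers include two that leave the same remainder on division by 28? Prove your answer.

Consider the 28 integers 20, 21, …, 47. They lie in distinct residue classes modulo 28, since 28 ≤ 28.
So no two of them leave the same remainder on division by 28; the claim fails for this set.

No, the set {20, 21, 22, 23, 24, 25, 26, 27, 28, 29, 30, 31, 32, 33, 34, 35, 36, 37, 38, 39, 40, 41, 42, 43, 44, 45, 46, 47} is a counterexample.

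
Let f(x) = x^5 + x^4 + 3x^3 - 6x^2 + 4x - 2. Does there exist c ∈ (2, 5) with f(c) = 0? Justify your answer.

The endpoint values f(2) = 54 and f(5) = 3993 are both positive. Claim: f(x) > 0 for every x in (2, 5).
Substitute x = 2 + u, where 0 < u < 3 on the interval. Expanding, f(2 + u) = u^5 + 11u^4 + 51u^3 + 116u^2 + 128u + 54.
All 6 nonzero coefficients of this polynomial in u are positive; hence for u > 0 the value is a sum of positive terms (the constant 54 among them).
So f is strictly positive on (2, 5); no root exists in the interval.

No.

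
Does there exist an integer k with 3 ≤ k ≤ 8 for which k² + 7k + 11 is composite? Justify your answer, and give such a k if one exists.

k = 4

At k = 4: 4² + 7·4 + 11 = 55 = 5·11, which is composite.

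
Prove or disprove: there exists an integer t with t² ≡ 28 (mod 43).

Apply Euler's criterion with the prime 43: 28 is a quadratic residue iff 28^21 ≡ 1 (mod 43), and a non-residue iff it is ≡ −1.
Repeated squaring mod 43: 28^2 = 784 ≡ 10; 28^4 ≡ 10² = 100 ≡ 14; 28^8 ≡ 14² = 196 ≡ 24; 28^16 ≡ 24² = 576 ≡ 17.
Since 21 = 16 + 4 + 1, 28^21 ≡ 17 · 14 · 28; multiplying out mod 43: 17·14 = 238 ≡ 23, then 23·28 = 644 ≡ 42. Thus 28^21 ≡ 42 ≡ −1 (mod 43).
The value −1 means 28 is a non-residue modulo 43, so t² ≡ 28 (mod 43) is impossible.

No, no such integer exists.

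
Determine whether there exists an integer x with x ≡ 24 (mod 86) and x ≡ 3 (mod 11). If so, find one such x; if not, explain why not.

Since 86 and 11 share no common factor, CRT says the pair of congruences has a solution (unique mod 946).
Any solution of the first congruence is x = 24 + 86t; substituting into the second, 86t ≡ 3 − 24 ≡ 1 (mod 11).
86 ≡ 9 (mod 11), so this reads 9t ≡ 1 (mod 11). Invert 9 mod 11 by the Euclidean algorithm: 11 = 1·9 + 2, 9 = 4·2 + 1, 2 = 2·1 + 0; back-substituting, 1 = 9 − 4·2 = 9 − 4·(11 − 1·9) = −4·11 + 5·9. Hence 9·5 ≡ 1, so 9⁻¹ ≡ 5 (mod 11).
Therefore t ≡ 5·1 = 5 (mod 11).
With t = 5: x = 24 + 86·5 = 454.
Indeed 454 ≡ 24 (mod 86) and 454 ≡ 3 (mod 11).

x = 454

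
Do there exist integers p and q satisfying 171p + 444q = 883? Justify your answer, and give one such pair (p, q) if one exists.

gcd(171, 444) = 3, so every integer of the form 171p + 444q is a multiple of 3.
However 883 leaves remainder 1 on division by 3.
Hence no integers p, q satisfy the equation.

There are no such integers.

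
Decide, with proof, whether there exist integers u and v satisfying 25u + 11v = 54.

Since gcd(25, 11) = 1, every integer is an integer combination of 25 and 11.
Run the Euclidean algorithm on 25 and 11: 25 = 2·11 + 3, 11 = 3·3 + 2, 3 = 1·2 + 1, 2 = 2·1 + 0.
Working back up the chain: 1 = 3 − 1·2 = 3 − (11 − 3·3) = −11 + 4·3 = −11 + 4·(25 − 2·11) = 4·25 − 9·11. So 25·4 + 11·(-9) = 1.
Scaling by 54 gives the particular solution (u, v) = (216, -486).
Shifting by a multiple of (11, −25) keeps it a solution: u = 216 − 19·11 = 7, v = -486 + 19·25 = -11.
Indeed 25·7 + 11·(-11) = 175 − 121 = 54.

u = 7, v = -11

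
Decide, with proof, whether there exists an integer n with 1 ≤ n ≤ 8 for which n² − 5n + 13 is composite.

At n = 4: 4² − 5·4 + 13 = 9 = 3·3, which is composite.

n = 4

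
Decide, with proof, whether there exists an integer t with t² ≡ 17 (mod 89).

t = 27 works: 27² = 729, and 729 − 17 = 712 = 8·89.

t = 27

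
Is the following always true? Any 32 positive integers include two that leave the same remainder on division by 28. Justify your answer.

Each integer lies in one of the 28 residue classes modulo 28.
Placing 32 integers into 28 classes, some class receives at least two — say a and b.
So a and b have equal remainders mod 28, which is exactly what was to be shown.

Yes, this is always true.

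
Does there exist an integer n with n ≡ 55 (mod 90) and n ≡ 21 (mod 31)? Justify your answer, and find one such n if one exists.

n = 145

The moduli 90 and 31 are coprime, so by the Chinese Remainder Theorem a unique solution modulo 2790 exists.
Write n = 55 + 90t and require 55 + 90t ≡ 21 (mod 31), i.e. 90t ≡ 28 (mod 31).
90 ≡ 28 (mod 31), so this reads 28t ≡ 28 (mod 31). Since 28·10 = 280 = 9·31 + 1, the inverse of 28 mod 31 is 10.
Multiplying by 10: t ≡ 10·28 = 280 ≡ 1 (mod 31).
Taking t = 1 gives n = 55 + 90·1 = 145.
Indeed 145 ≡ 55 (mod 90) and 145 ≡ 21 (mod 31).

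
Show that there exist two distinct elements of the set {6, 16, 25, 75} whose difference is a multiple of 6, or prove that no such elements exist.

No, no such pair exists.

Residues mod 6: 6↦0, 16↦4, 25↦1, 75↦3.
No residue repeats among the 4 elements, so no pair has difference ≡ 0 (mod 6).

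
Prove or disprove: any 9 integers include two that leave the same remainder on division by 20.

No; for instance {51, 52, 53, 54, 55, 56, 57, 58, 59} is a counterexample.

Try 9 consecutive integers, 51, 52, …, 59. Their remainders mod 20 are 11, 12, 13, 14, 15, 16, 17, 18, 19 — pairwise different, as any 9 ≤ 20 consecutive integers have distinct residues.
Hence this collection has no pair with equal remainders mod 20, disproving the claim.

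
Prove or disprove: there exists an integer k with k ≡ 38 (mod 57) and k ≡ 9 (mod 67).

k = 1349

The moduli 57 and 67 are coprime, so by the Chinese Remainder Theorem a unique solution modulo 3819 exists.
Write k = 38 + 57t and require 38 + 57t ≡ 9 (mod 67), i.e. 57t ≡ 38 (mod 67).
To invert 57 modulo 67: 67 = 1·57 + 10, 57 = 5·10 + 7, 10 = 1·7 + 3, 7 = 2·3 + 1, 3 = 3·1 + 0, and unwinding, 1 = 7 − 2·3 = 7 − 2·(10 − 1·7) = −2·10 + 3·7 = −2·10 + 3·(57 − 5·10) = 3·57 − 17·10 = 3·57 − 17·(67 − 1·57) = −17·67 + 20·57. Thus 57⁻¹ ≡ 20 (mod 67).
Multiplying by 20: t ≡ 20·38 = 760 ≡ 23 (mod 67).
Taking t = 23 gives k = 38 + 57·23 = 1349.
Verify: 1349 = 23·57 + 38 and 1349 = 20·67 + 9. ✓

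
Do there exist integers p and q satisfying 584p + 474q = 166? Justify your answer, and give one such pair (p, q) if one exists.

gcd(584, 474) = 2, and 2 divides 166, so integer solutions exist.
Dividing through by 2 reduces the equation to 292p + 237q = 83.
Euclidean algorithm: 292 = 1·237 + 55, 237 = 4·55 + 17, 55 = 3·17 + 4, 17 = 4·4 + 1, 4 = 4·1 + 0.
Unwinding: 1 = 17 − 4·4 = 17 − 4·(55 − 3·17) = −4·55 + 13·17 = −4·55 + 13·(237 − 4·55) = 13·237 − 56·55 = 13·237 − 56·(292 − 1·237) = −56·292 + 69·237, i.e. 292·(-56) + 237·69 = 1.
Multiplying through by 83: p = (-56)·83 = -4648, q = 69·83 = 5727 is a solution.
Adding 20·237 to p and subtracting 20·292 from q gives the tidier solution (92, -113).
Check: 584·92 + 474·(-113) = 53728 − 53562 = 166. ✓

p = 92, q = -113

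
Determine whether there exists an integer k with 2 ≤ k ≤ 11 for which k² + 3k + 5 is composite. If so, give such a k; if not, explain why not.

At k = 8: 8² + 3·8 + 5 = 93 = 3·31, which is composite.

k = 8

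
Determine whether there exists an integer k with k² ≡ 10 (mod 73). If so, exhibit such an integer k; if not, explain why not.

73 is prime, so by Euler's criterion 10 is a square mod 73 iff 10^((73−1)/2) = 10^36 ≡ 1 (mod 73).
Squaring successively (mod 73): 10^2 = 100 ≡ 27; 10^4 ≡ 27² = 729 ≡ 72; 10^8 ≡ 72² = 5184 ≡ 1; 10^16 ≡ 1² = 1 ≡ 1; 10^32 ≡ 1² = 1 ≡ 1.
Since 36 = 32 + 4, 10^36 ≡ 1 · 72; multiplying out mod 73: 1·72 = 72 ≡ 72. Thus 10^36 ≡ 72 ≡ −1 (mod 73).
By Euler's criterion 10 is a quadratic non-residue mod 73: no k satisfies k² ≡ 10 (mod 73).

No such integer exists.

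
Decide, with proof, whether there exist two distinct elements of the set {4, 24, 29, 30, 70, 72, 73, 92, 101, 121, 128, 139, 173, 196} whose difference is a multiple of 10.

The pair (4, 24) works.

Reduce each element mod 10: 4↦4, 24↦4, 29↦9, 30↦0, 70↦0, 72↦2, 73↦3, 92↦2, 101↦1, 121↦1, 128↦8, 139↦9, 173↦3, 196↦6. The residue 4 repeats (at 4 and 24), and 24 − 4 = 20 = 2·10.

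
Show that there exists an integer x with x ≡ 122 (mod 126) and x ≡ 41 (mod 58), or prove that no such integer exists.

No such integer exists.

Reduce both congruences modulo 2, which divides 126 and 58: they say x ≡ 122 (mod 2) and x ≡ 41 (mod 2).
These are incompatible: 122 − 41 = 81 is not divisible by 2.
Therefore no such x exists.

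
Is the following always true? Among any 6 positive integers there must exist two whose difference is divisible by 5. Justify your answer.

There are exactly 5 possible remainders on division by 5.
Placing 6 integers into 5 classes, some class receives at least two — say a and b.
Then a ≡ b (mod 5), i.e. 5 ∣ (a − b).

Yes.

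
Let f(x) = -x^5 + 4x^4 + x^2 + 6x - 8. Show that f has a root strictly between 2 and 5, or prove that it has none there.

f(2) = 40 and f(5) = -578, which have opposite signs.
f is continuous everywhere (it is a polynomial), in particular on [2, 5].
By the Intermediate Value Theorem f must vanish at some point of (2, 5).

Yes, f has a root in the interval.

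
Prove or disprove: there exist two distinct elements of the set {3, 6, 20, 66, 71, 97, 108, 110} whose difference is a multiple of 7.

Yes: 3 and 66.

Reduce each element mod 7: 3↦3, 6↦6, 20↦6, 66↦3, 71↦1, 97↦6, 108↦3, 110↦5. The residue 3 repeats (at 3 and 66), and 66 − 3 = 63 = 9·7.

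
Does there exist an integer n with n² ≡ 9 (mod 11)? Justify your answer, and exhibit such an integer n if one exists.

n = 8 works: 8² = 64, and 64 − 9 = 55 = 5·11.

n = 8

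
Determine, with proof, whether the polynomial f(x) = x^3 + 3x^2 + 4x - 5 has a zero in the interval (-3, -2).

Evaluate at the endpoints: f(-3) = -17, f(-2) = -9 — same sign (negative).
f'(x) = 3x^2 + 6x + 4 has discriminant 6² − 4·3·4 = -12 < 0, so f' has no real roots and is positive for every real x.
Hence f is strictly increasing on ℝ, and in particular on [-3, -2]. A strictly monotone function with same-sign endpoint values stays negative on the whole interval, so f has no zero in (-3, -2).

f has no root in that interval.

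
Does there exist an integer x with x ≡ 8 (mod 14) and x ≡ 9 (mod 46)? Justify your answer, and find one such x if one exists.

Both moduli are multiples of 2 = gcd(14, 46), so any solution would satisfy x ≡ 8 and x ≡ 9 modulo 2 simultaneously.
These are incompatible: 8 − 9 = -1 is not divisible by 2.
So no integer satisfies both congruences.

There is no such integer.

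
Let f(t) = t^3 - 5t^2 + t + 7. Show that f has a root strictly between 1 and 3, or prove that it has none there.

f(1) = 4 and f(3) = -8, which have opposite signs.
f is continuous everywhere (it is a polynomial), in particular on [1, 3].
By the Intermediate Value Theorem, f takes the value 0 somewhere in the open interval.

Such a root exists.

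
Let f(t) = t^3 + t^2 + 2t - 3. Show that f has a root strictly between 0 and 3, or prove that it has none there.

Yes, f has a root in the interval.

f(0) = -3 and f(3) = 39, which have opposite signs.
f is continuous everywhere (it is a polynomial), in particular on [0, 3].
By the Intermediate Value Theorem f must vanish at some point of (0, 3).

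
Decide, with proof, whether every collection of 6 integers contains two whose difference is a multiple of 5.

Each integer lies in one of the 5 residue classes modulo 5.
Since 6 > 5, two of the 6 integers must share a residue class by the pigeonhole principle; call them a and b.
Then a ≡ b (mod 5), i.e. 5 ∣ (a − b).

True.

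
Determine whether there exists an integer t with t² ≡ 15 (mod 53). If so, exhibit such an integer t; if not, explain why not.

t = 11

Take t = 11. Then 11² = 121 = 2·53 + 15, so 11² ≡ 15 (mod 53).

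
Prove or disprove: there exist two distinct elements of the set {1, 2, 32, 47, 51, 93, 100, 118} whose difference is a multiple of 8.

There is no such pair.

Two integers differ by a multiple of 8 exactly when they have the same residue mod 8. The residues are 1↦1, 2↦2, 32↦0, 47↦7, 51↦3, 93↦5, 100↦4, 118↦6.
These 8 residues are pairwise different, hence no difference of two elements is divisible by 8.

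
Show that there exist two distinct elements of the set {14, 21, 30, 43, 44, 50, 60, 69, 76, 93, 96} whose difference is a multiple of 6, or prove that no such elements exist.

Both 14 and 44 leave remainder 2 on division by 6; their difference 30 = 5·6 is a multiple of 6.

Yes: 14 and 44.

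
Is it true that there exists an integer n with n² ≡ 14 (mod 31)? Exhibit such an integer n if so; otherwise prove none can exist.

Take n = 13. Then 13² = 169 = 5·31 + 14, so 13² ≡ 14 (mod 31).

n = 13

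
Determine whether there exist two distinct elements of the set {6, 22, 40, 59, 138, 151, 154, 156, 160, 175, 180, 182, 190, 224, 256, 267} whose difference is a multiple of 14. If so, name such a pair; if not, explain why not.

The pair (6, 160) works.

Both 6 and 160 leave remainder 6 on division by 14; their difference 154 = 11·14 is a multiple of 14.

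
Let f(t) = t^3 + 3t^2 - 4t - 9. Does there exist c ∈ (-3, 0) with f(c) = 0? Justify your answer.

f(-3) = 3 and f(0) = -9, which have opposite signs.
As a polynomial, f is continuous on every closed interval.
By the Intermediate Value Theorem, f takes the value 0 somewhere in the open interval.

Such a root exists.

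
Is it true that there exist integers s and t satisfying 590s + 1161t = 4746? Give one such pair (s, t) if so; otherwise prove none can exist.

s = 744, t = -374

590 and 1161 are coprime, so 590s + 1161t ranges over all of ℤ.
Euclidean algorithm: 1161 = 1·590 + 571, 590 = 1·571 + 19, 571 = 30·19 + 1, 19 = 19·1 + 0.
Unwinding: 1 = 571 − 30·19 = 571 − 30·(590 − 1·571) = −30·590 + 31·571 = −30·590 + 31·(1161 − 1·590) = 31·1161 − 61·590, i.e. 590·(-61) + 1161·31 = 1.
Scaling by 4746 gives the particular solution (s, t) = (-289506, 147126).
Shifting by a multiple of (1161, −590) keeps it a solution: s = -289506 + 250·1161 = 744, t = 147126 − 250·590 = -374.
Indeed 590·744 + 1161·(-374) = 438960 − 434214 = 4746.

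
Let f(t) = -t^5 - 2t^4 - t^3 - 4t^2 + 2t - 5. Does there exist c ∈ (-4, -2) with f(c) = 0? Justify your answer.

f(-4) = 499 and f(-2) = -17, which have opposite signs.
As a polynomial, f is continuous on every closed interval.
By the Intermediate Value Theorem, f takes the value 0 somewhere in the open interval.

Such a root exists.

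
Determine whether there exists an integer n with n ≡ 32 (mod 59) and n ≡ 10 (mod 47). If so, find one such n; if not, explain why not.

n = 386

gcd(59, 47) = 1, so the Chinese Remainder Theorem guarantees exactly one residue class mod 2773 satisfying both.
Any solution of the first congruence is n = 32 + 59t; substituting into the second, 59t ≡ 10 − 32 ≡ 25 (mod 47).
59 ≡ 12 (mod 47), so this reads 12t ≡ 25 (mod 47). Invert 12 mod 47 by the Euclidean algorithm: 47 = 3·12 + 11, 12 = 1·11 + 1, 11 = 11·1 + 0; back-substituting, 1 = 12 − 1·11 = 12 − (47 − 3·12) = −47 + 4·12. Hence 12·4 ≡ 1, so 12⁻¹ ≡ 4 (mod 47).
Multiplying by 4: t ≡ 4·25 = 100 ≡ 6 (mod 47).
With t = 6: n = 32 + 59·6 = 386.
Verify: 386 = 6·59 + 32 and 386 = 8·47 + 10. ✓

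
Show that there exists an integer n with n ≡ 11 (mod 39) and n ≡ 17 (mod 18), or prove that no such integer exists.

n = 89

The moduli are not coprime: gcd(39, 18) = 3. Compatibility requires 3 ∣ (17 − 11) = 6, which holds, so solutions exist.
The integers ≡ 11 (mod 39) are 11, 50, 89, …; their remainders mod 18 are 11, 14, 17, so n = 89 is the first that is ≡ 17 (mod 18).
Check: 89 mod 39 = 11, 89 mod 18 = 17. ✓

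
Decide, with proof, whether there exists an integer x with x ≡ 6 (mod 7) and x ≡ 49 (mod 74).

x = 419

Since 7 and 74 share no common factor, CRT says the pair of congruences has a solution (unique mod 518).
Write x = 6 + 7t and require 6 + 7t ≡ 49 (mod 74), i.e. 7t ≡ 43 (mod 74).
Note 7·53 = 371 ≡ 1 (mod 74) (as 371 − 1 = 5·74), so 7⁻¹ ≡ 53.
Multiplying by 53: t ≡ 53·43 = 2279 ≡ 59 (mod 74).
With t = 59: x = 6 + 7·59 = 419.
Check: 419 mod 7 = 6, 419 mod 74 = 49. ✓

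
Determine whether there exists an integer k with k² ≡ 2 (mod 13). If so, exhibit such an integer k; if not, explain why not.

No such integer exists.

Squares mod 13 repeat after k = 6 (as (−k)² = k²); for k = 0..6 they are 0, 1, 4, 9, 3, 12, 10.
The set of squares mod 13 is therefore {0, 1, 3, 4, 9, 10, 12}, which does not contain 2.
Therefore k² ≡ 2 (mod 13) has no solution.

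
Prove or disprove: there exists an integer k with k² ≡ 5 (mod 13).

No, no such integer exists.

Since (13 − k)² ≡ k² (mod 13), it suffices to square k = 0, 1, …, 6: the residues are 0, 1, 4, 9, 3, 12, 10.
So the quadratic residues mod 13 are {0, 1, 3, 4, 9, 10, 12}, and 5 is not among them.
Hence no integer k has k² ≡ 5 (mod 13).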